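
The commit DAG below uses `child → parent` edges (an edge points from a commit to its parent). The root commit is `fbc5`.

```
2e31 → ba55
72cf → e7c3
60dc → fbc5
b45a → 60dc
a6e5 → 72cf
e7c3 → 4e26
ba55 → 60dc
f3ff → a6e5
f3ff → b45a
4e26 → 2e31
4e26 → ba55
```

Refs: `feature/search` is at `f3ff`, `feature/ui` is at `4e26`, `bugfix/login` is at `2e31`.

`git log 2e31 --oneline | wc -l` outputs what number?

4

Walking parent pointers from 2e31: reachable set = {2e31, 60dc, ba55, fbc5}.
That is 4 commits.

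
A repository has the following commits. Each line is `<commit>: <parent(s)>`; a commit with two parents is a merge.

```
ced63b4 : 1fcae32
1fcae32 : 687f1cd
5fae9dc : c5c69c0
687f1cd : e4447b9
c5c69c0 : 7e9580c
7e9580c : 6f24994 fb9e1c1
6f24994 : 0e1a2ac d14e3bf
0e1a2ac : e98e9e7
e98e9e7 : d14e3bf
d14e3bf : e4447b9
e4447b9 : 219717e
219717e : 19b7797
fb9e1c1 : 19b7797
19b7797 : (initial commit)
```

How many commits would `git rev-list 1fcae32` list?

Walking parent pointers from 1fcae32: reachable set = {19b7797, 1fcae32, 219717e, 687f1cd, e4447b9}.
That is 5 commits.

5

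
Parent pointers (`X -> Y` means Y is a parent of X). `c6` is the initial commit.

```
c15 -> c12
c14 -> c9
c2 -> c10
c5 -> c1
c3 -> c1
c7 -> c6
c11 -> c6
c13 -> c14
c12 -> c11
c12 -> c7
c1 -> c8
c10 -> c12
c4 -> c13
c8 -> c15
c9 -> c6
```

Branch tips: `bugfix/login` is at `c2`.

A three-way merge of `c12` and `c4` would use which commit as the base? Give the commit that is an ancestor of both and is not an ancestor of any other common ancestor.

Ancestors of c12: {c11, c12, c6, c7}.
Ancestors of c4: {c13, c14, c4, c6, c9}.
Common ancestors: {c6}.
The only common ancestor is c6, so it is the merge base.

c6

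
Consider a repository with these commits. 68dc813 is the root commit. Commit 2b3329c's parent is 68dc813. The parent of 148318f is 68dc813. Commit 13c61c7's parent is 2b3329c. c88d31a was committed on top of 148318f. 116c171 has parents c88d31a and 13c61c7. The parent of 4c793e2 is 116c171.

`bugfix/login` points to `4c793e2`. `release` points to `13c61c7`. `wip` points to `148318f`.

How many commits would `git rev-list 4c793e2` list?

7

Walking parent pointers from 4c793e2: reachable set = {116c171, 13c61c7, 148318f, 2b3329c, 4c793e2, 68dc813, c88d31a}.
That is 7 commits.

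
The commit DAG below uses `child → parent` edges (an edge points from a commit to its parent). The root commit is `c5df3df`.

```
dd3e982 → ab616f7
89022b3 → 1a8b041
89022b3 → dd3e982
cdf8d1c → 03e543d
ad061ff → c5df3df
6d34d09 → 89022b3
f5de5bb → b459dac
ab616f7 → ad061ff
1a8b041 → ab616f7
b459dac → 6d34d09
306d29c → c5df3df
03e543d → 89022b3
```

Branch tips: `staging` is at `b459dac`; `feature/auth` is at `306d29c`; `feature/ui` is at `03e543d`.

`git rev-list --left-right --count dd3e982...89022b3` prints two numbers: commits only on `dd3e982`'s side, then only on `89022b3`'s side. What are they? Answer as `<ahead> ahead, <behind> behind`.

Reachable from dd3e982: {ab616f7, ad061ff, c5df3df, dd3e982}.
Reachable from 89022b3: {1a8b041, 89022b3, ab616f7, ad061ff, c5df3df, dd3e982}.
Only in dd3e982's history (ahead): {} — 0.
Only in 89022b3's history (behind): {1a8b041, 89022b3} — 2.

0 ahead, 2 behind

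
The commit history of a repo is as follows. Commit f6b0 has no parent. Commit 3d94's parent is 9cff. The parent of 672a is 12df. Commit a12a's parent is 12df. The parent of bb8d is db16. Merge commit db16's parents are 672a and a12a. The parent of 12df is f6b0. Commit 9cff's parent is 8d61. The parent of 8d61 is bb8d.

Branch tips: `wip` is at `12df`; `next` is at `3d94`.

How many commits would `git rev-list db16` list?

Walking parent pointers from db16: reachable set = {12df, 672a, a12a, db16, f6b0}.
That is 5 commits.

5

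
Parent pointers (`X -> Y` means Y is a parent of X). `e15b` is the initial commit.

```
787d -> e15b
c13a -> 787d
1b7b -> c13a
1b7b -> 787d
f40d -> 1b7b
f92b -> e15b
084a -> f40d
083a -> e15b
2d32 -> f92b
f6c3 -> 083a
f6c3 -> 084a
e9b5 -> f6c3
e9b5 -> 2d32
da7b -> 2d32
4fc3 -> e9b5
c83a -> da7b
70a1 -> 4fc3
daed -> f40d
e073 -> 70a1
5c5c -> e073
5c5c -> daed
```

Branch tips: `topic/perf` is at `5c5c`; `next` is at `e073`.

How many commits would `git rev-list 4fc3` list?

Walking parent pointers from 4fc3: reachable set = {083a, 084a, 1b7b, 2d32, 4fc3, 787d, c13a, e15b, e9b5, f40d, f6c3, f92b}.
That is 12 commits.

12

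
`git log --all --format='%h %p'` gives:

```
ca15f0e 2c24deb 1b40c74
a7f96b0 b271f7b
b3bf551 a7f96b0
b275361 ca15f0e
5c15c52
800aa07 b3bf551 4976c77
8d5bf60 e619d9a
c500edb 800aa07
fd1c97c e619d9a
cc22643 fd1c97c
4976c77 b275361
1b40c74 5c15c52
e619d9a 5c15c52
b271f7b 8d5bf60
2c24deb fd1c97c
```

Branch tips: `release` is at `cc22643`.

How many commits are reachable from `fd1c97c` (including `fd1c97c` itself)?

3

Walking parent pointers from fd1c97c: reachable set = {5c15c52, e619d9a, fd1c97c}.
That is 3 commits.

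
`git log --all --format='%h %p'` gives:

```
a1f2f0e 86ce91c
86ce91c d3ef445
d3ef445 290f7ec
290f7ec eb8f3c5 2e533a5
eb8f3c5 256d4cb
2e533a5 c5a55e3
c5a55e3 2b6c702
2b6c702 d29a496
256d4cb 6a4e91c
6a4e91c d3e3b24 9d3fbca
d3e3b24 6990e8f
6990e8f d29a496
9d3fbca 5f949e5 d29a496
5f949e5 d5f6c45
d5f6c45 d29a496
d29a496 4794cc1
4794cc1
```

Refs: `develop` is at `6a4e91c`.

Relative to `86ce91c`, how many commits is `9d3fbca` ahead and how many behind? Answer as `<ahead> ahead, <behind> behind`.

0 ahead, 11 behind

Reachable from 9d3fbca: {4794cc1, 5f949e5, 9d3fbca, d29a496, d5f6c45}.
Reachable from 86ce91c: {256d4cb, 290f7ec, 2b6c702, 2e533a5, 4794cc1, 5f949e5, 6990e8f, 6a4e91c, 86ce91c, 9d3fbca, c5a55e3, d29a496, d3e3b24, d3ef445, d5f6c45, eb8f3c5}.
Only in 9d3fbca's history (ahead): {} — 0.
Only in 86ce91c's history (behind): {256d4cb, 290f7ec, 2b6c702, 2e533a5, 6990e8f, 6a4e91c, 86ce91c, c5a55e3, d3e3b24, d3ef445, eb8f3c5} — 11.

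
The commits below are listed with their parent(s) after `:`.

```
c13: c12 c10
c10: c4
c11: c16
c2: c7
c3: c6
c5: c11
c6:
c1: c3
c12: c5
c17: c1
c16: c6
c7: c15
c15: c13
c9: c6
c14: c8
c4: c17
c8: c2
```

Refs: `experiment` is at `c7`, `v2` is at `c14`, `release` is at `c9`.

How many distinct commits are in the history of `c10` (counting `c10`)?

Walking parent pointers from c10: reachable set = {c1, c10, c17, c3, c4, c6}.
That is 6 commits.

6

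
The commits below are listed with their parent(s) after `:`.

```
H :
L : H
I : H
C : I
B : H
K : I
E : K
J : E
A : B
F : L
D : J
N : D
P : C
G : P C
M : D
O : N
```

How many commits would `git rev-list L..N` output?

Reachable from N: {D, E, H, I, J, K, N}.
Reachable from L: {H, L}.
In N's history but not L's: {D, E, I, J, K, N} — 6 commits.

6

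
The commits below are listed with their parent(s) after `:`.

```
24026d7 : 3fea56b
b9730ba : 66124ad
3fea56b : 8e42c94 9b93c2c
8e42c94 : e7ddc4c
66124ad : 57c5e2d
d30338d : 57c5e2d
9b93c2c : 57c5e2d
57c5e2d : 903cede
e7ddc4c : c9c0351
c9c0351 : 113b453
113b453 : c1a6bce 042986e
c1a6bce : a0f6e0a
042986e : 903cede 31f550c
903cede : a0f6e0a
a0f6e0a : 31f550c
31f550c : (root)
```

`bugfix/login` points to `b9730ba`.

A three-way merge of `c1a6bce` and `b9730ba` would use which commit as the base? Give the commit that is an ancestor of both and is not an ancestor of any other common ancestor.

Ancestors of c1a6bce: {31f550c, a0f6e0a, c1a6bce}.
Ancestors of b9730ba: {31f550c, 57c5e2d, 66124ad, 903cede, a0f6e0a, b9730ba}.
Common ancestors: {31f550c, a0f6e0a}.
Among these, a0f6e0a is not an ancestor of any other common ancestor — it is the merge base.

a0f6e0a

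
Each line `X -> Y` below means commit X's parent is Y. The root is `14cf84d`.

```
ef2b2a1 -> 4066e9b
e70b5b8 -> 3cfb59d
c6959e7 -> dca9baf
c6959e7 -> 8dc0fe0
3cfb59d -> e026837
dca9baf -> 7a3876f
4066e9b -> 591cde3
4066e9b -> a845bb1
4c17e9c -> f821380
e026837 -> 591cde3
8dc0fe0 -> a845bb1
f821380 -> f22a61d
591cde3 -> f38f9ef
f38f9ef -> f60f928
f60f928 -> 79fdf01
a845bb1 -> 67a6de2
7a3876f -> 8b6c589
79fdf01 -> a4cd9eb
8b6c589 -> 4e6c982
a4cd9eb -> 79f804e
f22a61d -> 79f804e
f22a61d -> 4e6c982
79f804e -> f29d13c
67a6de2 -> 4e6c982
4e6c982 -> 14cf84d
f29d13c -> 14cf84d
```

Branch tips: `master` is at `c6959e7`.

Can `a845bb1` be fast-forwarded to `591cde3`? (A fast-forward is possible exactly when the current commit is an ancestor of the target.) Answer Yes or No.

A fast-forward from a845bb1 to 591cde3 is possible iff a845bb1 is an ancestor of 591cde3.
Ancestors of 591cde3: {14cf84d, 591cde3, 79f804e, 79fdf01, a4cd9eb, f29d13c, f38f9ef, f60f928}.
a845bb1 is not among them, so fast-forward is not possible.

No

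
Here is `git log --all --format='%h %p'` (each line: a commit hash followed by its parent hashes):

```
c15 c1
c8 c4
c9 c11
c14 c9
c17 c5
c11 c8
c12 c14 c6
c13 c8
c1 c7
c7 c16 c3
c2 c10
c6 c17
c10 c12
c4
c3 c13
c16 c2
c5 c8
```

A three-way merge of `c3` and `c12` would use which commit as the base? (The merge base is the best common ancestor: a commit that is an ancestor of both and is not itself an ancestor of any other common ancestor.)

Ancestors of c3: {c13, c3, c4, c8}.
Ancestors of c12: {c11, c12, c14, c17, c4, c5, c6, c8, c9}.
Common ancestors: {c4, c8}.
Among these, c8 is not an ancestor of any other common ancestor — it is the merge base.

c8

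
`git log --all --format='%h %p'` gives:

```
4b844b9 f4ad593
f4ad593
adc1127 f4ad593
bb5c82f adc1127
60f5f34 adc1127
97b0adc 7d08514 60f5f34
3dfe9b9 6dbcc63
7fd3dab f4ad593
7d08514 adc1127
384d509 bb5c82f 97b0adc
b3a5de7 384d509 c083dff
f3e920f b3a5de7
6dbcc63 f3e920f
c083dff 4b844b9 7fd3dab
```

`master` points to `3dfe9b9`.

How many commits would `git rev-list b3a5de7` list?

Walking parent pointers from b3a5de7: reachable set = {384d509, 4b844b9, 60f5f34, 7d08514, 7fd3dab, 97b0adc, adc1127, b3a5de7, bb5c82f, c083dff, f4ad593}.
That is 11 commits.

11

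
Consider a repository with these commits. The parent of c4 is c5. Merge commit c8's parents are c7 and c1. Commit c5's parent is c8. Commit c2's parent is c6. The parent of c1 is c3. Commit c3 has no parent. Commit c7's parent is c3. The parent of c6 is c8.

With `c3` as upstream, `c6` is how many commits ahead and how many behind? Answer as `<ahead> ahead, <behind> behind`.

Reachable from c6: {c1, c3, c6, c7, c8}.
Reachable from c3: {c3}.
Only in c6's history (ahead): {c1, c6, c7, c8} — 4.
Only in c3's history (behind): {} — 0.

4 ahead, 0 behind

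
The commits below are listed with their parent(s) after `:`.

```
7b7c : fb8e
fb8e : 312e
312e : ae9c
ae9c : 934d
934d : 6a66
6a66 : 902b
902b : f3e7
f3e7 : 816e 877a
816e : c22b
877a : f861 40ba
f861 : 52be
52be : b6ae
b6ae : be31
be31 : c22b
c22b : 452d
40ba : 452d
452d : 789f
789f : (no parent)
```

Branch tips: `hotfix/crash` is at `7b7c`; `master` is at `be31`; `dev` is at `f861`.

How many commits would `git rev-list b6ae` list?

Walking parent pointers from b6ae: reachable set = {452d, 789f, b6ae, be31, c22b}.
That is 5 commits.

5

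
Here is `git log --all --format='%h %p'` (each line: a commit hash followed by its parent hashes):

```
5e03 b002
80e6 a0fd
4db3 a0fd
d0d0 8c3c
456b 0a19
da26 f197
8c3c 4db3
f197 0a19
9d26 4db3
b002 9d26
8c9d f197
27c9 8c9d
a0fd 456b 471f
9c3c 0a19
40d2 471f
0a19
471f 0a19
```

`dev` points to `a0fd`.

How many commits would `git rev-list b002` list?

Walking parent pointers from b002: reachable set = {0a19, 456b, 471f, 4db3, 9d26, a0fd, b002}.
That is 7 commits.

7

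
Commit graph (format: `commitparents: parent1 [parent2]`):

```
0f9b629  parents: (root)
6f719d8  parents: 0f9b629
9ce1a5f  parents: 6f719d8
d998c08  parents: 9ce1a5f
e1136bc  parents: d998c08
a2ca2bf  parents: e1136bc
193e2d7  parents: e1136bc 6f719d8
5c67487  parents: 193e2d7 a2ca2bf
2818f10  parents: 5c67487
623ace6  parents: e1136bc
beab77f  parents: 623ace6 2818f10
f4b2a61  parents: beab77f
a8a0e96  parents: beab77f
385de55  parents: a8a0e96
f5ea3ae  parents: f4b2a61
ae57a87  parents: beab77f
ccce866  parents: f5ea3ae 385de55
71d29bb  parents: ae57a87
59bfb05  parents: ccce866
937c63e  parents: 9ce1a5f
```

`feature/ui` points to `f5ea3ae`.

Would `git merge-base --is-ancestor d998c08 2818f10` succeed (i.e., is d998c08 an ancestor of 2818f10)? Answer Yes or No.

Yes

Ancestors of 2818f10 (commits reachable by following parents): {0f9b629, 193e2d7, 2818f10, 5c67487, 6f719d8, 9ce1a5f, a2ca2bf, d998c08, e1136bc}.
d998c08 is in that set, so it is an ancestor of 2818f10.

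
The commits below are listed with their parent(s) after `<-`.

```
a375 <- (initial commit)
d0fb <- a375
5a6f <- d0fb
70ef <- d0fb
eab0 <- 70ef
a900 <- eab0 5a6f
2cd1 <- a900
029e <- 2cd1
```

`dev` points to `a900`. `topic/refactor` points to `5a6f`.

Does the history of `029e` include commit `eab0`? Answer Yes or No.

Yes

Ancestors of 029e (commits reachable by following parents): {029e, 2cd1, 5a6f, 70ef, a375, a900, d0fb, eab0}.
eab0 is in that set, so it is an ancestor of 029e.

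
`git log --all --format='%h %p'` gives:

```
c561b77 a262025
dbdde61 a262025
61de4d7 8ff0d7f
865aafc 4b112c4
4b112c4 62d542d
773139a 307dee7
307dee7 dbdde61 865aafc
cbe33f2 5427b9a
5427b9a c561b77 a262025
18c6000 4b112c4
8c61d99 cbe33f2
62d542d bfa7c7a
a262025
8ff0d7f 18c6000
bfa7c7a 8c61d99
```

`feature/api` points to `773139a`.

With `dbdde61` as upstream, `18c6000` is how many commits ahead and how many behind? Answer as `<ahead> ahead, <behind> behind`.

Reachable from 18c6000: {18c6000, 4b112c4, 5427b9a, 62d542d, 8c61d99, a262025, bfa7c7a, c561b77, cbe33f2}.
Reachable from dbdde61: {a262025, dbdde61}.
Only in 18c6000's history (ahead): {18c6000, 4b112c4, 5427b9a, 62d542d, 8c61d99, bfa7c7a, c561b77, cbe33f2} — 8.
Only in dbdde61's history (behind): {dbdde61} — 1.

8 ahead, 1 behind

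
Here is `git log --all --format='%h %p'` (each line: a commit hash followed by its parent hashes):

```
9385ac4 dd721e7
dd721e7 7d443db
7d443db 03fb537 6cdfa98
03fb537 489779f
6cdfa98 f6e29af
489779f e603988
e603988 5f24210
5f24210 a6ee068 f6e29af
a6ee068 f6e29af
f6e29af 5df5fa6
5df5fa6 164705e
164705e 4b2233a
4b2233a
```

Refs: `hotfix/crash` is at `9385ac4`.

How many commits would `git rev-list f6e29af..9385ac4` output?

Reachable from 9385ac4: {03fb537, 164705e, 489779f, 4b2233a, 5df5fa6, 5f24210, 6cdfa98, 7d443db, 9385ac4, a6ee068, dd721e7, e603988, f6e29af}.
Reachable from f6e29af: {164705e, 4b2233a, 5df5fa6, f6e29af}.
In 9385ac4's history but not f6e29af's: {03fb537, 489779f, 5f24210, 6cdfa98, 7d443db, 9385ac4, a6ee068, dd721e7, e603988} — 9 commits.

9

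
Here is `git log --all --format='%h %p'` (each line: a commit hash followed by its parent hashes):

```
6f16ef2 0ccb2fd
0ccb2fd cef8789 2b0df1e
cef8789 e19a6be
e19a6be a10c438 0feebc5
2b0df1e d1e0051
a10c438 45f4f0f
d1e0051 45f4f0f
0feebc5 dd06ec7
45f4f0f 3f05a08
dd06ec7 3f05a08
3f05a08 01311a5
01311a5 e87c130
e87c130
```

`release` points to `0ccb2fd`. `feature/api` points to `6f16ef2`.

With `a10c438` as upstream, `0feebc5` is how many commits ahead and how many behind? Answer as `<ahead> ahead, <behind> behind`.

2 ahead, 2 behind

Reachable from 0feebc5: {01311a5, 0feebc5, 3f05a08, dd06ec7, e87c130}.
Reachable from a10c438: {01311a5, 3f05a08, 45f4f0f, a10c438, e87c130}.
Only in 0feebc5's history (ahead): {0feebc5, dd06ec7} — 2.
Only in a10c438's history (behind): {45f4f0f, a10c438} — 2.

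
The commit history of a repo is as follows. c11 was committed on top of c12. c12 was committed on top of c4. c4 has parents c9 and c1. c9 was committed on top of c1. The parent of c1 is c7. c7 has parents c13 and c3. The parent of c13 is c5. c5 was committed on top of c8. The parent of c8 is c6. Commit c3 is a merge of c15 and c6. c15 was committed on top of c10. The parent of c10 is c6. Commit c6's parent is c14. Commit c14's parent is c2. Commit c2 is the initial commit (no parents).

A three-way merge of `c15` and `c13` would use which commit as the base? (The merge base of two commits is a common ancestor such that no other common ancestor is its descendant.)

Ancestors of c15: {c10, c14, c15, c2, c6}.
Ancestors of c13: {c13, c14, c2, c5, c6, c8}.
Common ancestors: {c14, c2, c6}.
Among these, c6 is not an ancestor of any other common ancestor — it is the merge base.

c6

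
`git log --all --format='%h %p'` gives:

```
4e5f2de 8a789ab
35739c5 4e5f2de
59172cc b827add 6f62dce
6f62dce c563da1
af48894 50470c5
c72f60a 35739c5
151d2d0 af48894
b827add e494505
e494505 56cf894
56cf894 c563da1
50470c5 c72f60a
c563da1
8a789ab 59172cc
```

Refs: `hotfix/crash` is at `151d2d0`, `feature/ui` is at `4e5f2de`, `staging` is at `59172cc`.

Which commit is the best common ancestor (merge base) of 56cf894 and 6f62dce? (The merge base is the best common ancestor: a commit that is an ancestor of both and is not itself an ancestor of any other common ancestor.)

Ancestors of 56cf894: {56cf894, c563da1}.
Ancestors of 6f62dce: {6f62dce, c563da1}.
Common ancestors: {c563da1}.
The only common ancestor is c563da1, so it is the merge base.

c563da1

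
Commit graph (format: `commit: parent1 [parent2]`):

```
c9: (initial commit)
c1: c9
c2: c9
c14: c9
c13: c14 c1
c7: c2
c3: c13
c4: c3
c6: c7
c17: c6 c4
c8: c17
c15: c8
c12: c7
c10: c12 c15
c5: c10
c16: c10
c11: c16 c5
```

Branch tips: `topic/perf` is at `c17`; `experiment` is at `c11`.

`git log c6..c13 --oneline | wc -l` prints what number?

3

Reachable from c13: {c1, c13, c14, c9}.
Reachable from c6: {c2, c6, c7, c9}.
In c13's history but not c6's: {c1, c13, c14} — 3 commits.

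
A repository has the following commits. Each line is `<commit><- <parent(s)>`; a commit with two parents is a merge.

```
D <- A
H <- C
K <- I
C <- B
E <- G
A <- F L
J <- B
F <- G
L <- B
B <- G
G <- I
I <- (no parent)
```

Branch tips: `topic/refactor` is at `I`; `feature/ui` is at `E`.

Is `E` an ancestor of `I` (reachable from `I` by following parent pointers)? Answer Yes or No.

No

Ancestors of I: {I}.
E is not in that set, so it is not an ancestor of I.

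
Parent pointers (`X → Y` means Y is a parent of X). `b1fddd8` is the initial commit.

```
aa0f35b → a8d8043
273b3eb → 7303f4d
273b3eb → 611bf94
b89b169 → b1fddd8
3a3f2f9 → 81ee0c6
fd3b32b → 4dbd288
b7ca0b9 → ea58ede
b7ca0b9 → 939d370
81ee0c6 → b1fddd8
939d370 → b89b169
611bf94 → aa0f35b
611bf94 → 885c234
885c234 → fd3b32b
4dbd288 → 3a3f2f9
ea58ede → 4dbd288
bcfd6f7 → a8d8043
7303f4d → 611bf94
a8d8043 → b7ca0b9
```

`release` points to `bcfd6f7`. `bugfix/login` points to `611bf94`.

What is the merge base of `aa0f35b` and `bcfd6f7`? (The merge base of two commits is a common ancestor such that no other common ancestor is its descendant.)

a8d8043

Ancestors of aa0f35b: {3a3f2f9, 4dbd288, 81ee0c6, 939d370, a8d8043, aa0f35b, b1fddd8, b7ca0b9, b89b169, ea58ede}.
Ancestors of bcfd6f7: {3a3f2f9, 4dbd288, 81ee0c6, 939d370, a8d8043, b1fddd8, b7ca0b9, b89b169, bcfd6f7, ea58ede}.
Common ancestors: {3a3f2f9, 4dbd288, 81ee0c6, 939d370, a8d8043, b1fddd8, b7ca0b9, b89b169, ea58ede}.
Among these, a8d8043 is not an ancestor of any other common ancestor — it is the merge base.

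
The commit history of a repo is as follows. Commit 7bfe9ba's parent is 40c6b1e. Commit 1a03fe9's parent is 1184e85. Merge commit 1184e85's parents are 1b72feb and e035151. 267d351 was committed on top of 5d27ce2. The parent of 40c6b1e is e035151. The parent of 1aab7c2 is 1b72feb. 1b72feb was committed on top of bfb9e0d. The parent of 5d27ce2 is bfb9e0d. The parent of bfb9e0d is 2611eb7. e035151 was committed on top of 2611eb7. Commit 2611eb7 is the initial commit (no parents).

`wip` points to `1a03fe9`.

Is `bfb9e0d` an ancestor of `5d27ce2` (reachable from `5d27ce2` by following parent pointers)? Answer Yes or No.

Ancestors of 5d27ce2 (commits reachable by following parents): {2611eb7, 5d27ce2, bfb9e0d}.
bfb9e0d is in that set, so it is an ancestor of 5d27ce2.

Yes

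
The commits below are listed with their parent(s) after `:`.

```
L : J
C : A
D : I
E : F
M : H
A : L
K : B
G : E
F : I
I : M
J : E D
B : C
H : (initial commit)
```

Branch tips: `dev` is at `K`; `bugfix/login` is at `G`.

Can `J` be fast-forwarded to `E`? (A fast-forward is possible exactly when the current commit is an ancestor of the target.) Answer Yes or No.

A fast-forward from J to E is possible iff J is an ancestor of E.
Ancestors of E: {E, F, H, I, M}.
J is not among them, so fast-forward is not possible.

No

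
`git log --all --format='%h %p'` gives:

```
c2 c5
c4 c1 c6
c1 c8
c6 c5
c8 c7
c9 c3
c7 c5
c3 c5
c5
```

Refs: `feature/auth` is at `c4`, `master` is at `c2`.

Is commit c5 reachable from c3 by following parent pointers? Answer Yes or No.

Ancestors of c3 (commits reachable by following parents): {c3, c5}.
c5 is in that set, so it is an ancestor of c3.

Yes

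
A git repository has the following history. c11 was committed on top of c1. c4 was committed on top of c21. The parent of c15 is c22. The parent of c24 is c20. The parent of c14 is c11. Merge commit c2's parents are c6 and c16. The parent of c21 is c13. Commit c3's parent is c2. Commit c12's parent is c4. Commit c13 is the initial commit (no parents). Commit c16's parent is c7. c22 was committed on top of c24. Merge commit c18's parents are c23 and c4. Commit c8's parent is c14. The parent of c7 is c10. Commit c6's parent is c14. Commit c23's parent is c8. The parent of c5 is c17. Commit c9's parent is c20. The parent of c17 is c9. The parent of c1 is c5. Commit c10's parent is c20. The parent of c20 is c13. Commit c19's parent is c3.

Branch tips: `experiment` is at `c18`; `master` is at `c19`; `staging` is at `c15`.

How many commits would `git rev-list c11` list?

Walking parent pointers from c11: reachable set = {c1, c11, c13, c17, c20, c5, c9}.
That is 7 commits.

7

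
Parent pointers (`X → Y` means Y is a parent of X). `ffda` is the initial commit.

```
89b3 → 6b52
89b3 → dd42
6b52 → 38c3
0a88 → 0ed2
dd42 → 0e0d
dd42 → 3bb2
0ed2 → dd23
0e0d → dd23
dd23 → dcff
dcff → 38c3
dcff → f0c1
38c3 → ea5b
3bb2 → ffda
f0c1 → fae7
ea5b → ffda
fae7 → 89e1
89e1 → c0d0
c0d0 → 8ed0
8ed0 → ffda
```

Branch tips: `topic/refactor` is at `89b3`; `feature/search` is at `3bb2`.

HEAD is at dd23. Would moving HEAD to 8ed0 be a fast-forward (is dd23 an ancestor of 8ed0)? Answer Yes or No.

No

A fast-forward from dd23 to 8ed0 is possible iff dd23 is an ancestor of 8ed0.
Ancestors of 8ed0: {8ed0, ffda}.
dd23 is not among them, so fast-forward is not possible.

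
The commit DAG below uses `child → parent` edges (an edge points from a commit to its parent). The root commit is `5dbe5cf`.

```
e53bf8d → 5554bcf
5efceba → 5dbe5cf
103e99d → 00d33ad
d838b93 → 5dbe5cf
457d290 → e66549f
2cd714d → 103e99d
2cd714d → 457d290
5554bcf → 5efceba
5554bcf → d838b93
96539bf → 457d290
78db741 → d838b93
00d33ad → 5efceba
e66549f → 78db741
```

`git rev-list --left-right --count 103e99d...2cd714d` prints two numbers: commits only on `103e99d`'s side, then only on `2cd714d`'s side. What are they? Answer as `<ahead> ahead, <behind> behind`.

0 ahead, 5 behind

Reachable from 103e99d: {00d33ad, 103e99d, 5dbe5cf, 5efceba}.
Reachable from 2cd714d: {00d33ad, 103e99d, 2cd714d, 457d290, 5dbe5cf, 5efceba, 78db741, d838b93, e66549f}.
Only in 103e99d's history (ahead): {} — 0.
Only in 2cd714d's history (behind): {2cd714d, 457d290, 78db741, d838b93, e66549f} — 5.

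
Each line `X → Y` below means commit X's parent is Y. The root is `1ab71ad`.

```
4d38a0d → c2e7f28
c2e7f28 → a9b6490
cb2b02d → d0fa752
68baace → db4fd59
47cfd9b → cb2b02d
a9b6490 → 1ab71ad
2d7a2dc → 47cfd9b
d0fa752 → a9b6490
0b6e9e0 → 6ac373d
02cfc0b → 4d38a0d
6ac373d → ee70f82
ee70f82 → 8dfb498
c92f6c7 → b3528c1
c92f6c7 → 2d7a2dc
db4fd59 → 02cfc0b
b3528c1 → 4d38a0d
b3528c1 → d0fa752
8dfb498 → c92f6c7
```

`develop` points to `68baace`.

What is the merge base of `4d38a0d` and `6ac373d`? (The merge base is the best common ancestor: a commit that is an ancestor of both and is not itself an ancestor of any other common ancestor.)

4d38a0d

Ancestors of 4d38a0d: {1ab71ad, 4d38a0d, a9b6490, c2e7f28}.
Ancestors of 6ac373d: {1ab71ad, 2d7a2dc, 47cfd9b, 4d38a0d, 6ac373d, 8dfb498, a9b6490, b3528c1, c2e7f28, c92f6c7, cb2b02d, d0fa752, ee70f82}.
Common ancestors: {1ab71ad, 4d38a0d, a9b6490, c2e7f28}.
Among these, 4d38a0d is not an ancestor of any other common ancestor — it is the merge base.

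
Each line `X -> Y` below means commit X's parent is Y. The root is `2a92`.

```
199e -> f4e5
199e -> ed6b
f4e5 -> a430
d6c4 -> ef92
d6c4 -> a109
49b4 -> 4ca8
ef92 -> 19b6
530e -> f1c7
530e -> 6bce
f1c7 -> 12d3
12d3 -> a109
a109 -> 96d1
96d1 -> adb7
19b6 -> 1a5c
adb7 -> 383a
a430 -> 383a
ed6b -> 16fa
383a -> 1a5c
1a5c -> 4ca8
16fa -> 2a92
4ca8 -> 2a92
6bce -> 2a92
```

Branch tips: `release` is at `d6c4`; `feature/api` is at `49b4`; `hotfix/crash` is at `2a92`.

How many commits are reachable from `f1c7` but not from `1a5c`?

Reachable from f1c7: {12d3, 1a5c, 2a92, 383a, 4ca8, 96d1, a109, adb7, f1c7}.
Reachable from 1a5c: {1a5c, 2a92, 4ca8}.
In f1c7's history but not 1a5c's: {12d3, 383a, 96d1, a109, adb7, f1c7} — 6 commits.

6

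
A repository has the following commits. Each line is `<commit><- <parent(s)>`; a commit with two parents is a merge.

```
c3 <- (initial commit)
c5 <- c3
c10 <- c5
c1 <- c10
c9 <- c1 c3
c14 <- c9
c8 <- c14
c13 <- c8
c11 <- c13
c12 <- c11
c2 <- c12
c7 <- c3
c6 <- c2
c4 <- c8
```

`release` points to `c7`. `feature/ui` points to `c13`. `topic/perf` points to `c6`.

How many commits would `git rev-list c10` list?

Walking parent pointers from c10: reachable set = {c10, c3, c5}.
That is 3 commits.

3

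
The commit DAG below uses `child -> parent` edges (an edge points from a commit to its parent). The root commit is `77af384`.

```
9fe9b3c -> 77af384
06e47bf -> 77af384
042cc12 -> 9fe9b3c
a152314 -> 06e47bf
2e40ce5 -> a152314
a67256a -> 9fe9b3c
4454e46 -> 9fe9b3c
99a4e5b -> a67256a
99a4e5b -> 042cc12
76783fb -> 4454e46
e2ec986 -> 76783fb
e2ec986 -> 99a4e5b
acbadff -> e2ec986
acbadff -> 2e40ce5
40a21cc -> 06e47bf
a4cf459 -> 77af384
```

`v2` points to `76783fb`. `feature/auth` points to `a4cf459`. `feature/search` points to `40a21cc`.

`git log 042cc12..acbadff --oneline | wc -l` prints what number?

Reachable from acbadff: {042cc12, 06e47bf, 2e40ce5, 4454e46, 76783fb, 77af384, 99a4e5b, 9fe9b3c, a152314, a67256a, acbadff, e2ec986}.
Reachable from 042cc12: {042cc12, 77af384, 9fe9b3c}.
In acbadff's history but not 042cc12's: {06e47bf, 2e40ce5, 4454e46, 76783fb, 99a4e5b, a152314, a67256a, acbadff, e2ec986} — 9 commits.

9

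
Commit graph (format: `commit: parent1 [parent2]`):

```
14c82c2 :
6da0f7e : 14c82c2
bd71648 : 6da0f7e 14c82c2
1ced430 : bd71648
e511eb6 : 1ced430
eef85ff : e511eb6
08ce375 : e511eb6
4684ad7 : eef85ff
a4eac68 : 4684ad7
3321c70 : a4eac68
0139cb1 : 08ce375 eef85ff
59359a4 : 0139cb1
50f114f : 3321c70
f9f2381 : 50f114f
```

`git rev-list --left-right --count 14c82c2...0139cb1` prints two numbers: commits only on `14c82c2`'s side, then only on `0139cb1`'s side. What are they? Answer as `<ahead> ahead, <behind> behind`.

0 ahead, 7 behind

Reachable from 14c82c2: {14c82c2}.
Reachable from 0139cb1: {0139cb1, 08ce375, 14c82c2, 1ced430, 6da0f7e, bd71648, e511eb6, eef85ff}.
Only in 14c82c2's history (ahead): {} — 0.
Only in 0139cb1's history (behind): {0139cb1, 08ce375, 1ced430, 6da0f7e, bd71648, e511eb6, eef85ff} — 7.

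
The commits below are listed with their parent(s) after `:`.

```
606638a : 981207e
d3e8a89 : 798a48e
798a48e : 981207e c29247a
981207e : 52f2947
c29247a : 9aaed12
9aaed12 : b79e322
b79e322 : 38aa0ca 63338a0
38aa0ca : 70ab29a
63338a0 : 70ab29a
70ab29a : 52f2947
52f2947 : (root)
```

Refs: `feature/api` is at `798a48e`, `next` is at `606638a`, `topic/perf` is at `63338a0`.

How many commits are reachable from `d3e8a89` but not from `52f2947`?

Reachable from d3e8a89: {38aa0ca, 52f2947, 63338a0, 70ab29a, 798a48e, 981207e, 9aaed12, b79e322, c29247a, d3e8a89}.
Reachable from 52f2947: {52f2947}.
In d3e8a89's history but not 52f2947's: {38aa0ca, 63338a0, 70ab29a, 798a48e, 981207e, 9aaed12, b79e322, c29247a, d3e8a89} — 9 commits.

9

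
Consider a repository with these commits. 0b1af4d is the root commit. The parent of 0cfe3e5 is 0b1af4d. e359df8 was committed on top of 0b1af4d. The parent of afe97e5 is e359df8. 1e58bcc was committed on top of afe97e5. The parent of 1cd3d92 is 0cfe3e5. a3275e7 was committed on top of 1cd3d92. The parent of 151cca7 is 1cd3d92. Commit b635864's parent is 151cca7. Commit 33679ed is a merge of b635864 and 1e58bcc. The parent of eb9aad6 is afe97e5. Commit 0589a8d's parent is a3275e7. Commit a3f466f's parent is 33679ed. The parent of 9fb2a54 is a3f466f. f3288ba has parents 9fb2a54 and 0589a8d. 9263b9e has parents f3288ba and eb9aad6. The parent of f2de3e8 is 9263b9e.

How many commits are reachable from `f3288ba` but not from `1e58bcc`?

Reachable from f3288ba: {0589a8d, 0b1af4d, 0cfe3e5, 151cca7, 1cd3d92, 1e58bcc, 33679ed, 9fb2a54, a3275e7, a3f466f, afe97e5, b635864, e359df8, f3288ba}.
Reachable from 1e58bcc: {0b1af4d, 1e58bcc, afe97e5, e359df8}.
In f3288ba's history but not 1e58bcc's: {0589a8d, 0cfe3e5, 151cca7, 1cd3d92, 33679ed, 9fb2a54, a3275e7, a3f466f, b635864, f3288ba} — 10 commits.

10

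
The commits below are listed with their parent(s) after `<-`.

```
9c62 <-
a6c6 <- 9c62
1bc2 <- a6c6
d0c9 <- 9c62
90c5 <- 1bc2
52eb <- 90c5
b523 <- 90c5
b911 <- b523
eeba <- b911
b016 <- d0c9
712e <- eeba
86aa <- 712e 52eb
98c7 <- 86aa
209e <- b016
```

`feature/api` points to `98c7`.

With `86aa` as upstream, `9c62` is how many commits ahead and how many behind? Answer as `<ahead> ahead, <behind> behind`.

Reachable from 9c62: {9c62}.
Reachable from 86aa: {1bc2, 52eb, 712e, 86aa, 90c5, 9c62, a6c6, b523, b911, eeba}.
Only in 9c62's history (ahead): {} — 0.
Only in 86aa's history (behind): {1bc2, 52eb, 712e, 86aa, 90c5, a6c6, b523, b911, eeba} — 9.

0 ahead, 9 behind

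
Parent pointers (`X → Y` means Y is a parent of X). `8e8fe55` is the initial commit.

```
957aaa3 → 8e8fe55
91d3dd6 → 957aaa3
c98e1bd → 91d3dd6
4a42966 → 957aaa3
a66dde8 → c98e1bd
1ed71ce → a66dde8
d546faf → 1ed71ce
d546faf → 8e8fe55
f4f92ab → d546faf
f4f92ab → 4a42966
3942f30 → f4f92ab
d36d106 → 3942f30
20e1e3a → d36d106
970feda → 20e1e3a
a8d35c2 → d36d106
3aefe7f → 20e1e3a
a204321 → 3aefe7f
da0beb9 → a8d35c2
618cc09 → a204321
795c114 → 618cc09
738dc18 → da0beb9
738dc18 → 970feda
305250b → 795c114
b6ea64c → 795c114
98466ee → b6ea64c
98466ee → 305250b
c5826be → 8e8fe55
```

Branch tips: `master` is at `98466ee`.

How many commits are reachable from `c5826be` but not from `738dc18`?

1

Reachable from c5826be: {8e8fe55, c5826be}.
Reachable from 738dc18: {1ed71ce, 20e1e3a, 3942f30, 4a42966, 738dc18, 8e8fe55, 91d3dd6, 957aaa3, 970feda, a66dde8, a8d35c2, c98e1bd, d36d106, d546faf, da0beb9, f4f92ab}.
In c5826be's history but not 738dc18's: {c5826be} — 1 commit.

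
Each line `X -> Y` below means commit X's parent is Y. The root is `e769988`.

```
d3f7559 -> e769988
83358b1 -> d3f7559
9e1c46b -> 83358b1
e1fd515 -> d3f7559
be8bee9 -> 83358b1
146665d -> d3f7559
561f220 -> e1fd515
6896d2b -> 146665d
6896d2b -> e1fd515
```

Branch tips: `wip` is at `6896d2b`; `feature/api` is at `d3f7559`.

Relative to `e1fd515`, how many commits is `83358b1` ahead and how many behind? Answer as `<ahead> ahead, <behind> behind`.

1 ahead, 1 behind

Reachable from 83358b1: {83358b1, d3f7559, e769988}.
Reachable from e1fd515: {d3f7559, e1fd515, e769988}.
Only in 83358b1's history (ahead): {83358b1} — 1.
Only in e1fd515's history (behind): {e1fd515} — 1.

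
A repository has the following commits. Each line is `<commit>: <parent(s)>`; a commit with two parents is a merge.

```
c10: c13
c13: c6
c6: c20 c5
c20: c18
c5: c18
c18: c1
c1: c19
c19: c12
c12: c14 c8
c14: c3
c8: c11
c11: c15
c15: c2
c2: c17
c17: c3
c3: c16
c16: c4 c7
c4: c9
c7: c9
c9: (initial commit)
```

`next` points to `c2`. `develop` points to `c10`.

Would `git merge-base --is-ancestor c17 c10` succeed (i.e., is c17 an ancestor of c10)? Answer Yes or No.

Ancestors of c10 (commits reachable by following parents): {c1, c10, c11, c12, c13, c14, c15, c16, c17, c18, c19, c2, c20, c3, c4, c5, c6, c7, c8, c9}.
c17 is in that set, so it is an ancestor of c10.

Yes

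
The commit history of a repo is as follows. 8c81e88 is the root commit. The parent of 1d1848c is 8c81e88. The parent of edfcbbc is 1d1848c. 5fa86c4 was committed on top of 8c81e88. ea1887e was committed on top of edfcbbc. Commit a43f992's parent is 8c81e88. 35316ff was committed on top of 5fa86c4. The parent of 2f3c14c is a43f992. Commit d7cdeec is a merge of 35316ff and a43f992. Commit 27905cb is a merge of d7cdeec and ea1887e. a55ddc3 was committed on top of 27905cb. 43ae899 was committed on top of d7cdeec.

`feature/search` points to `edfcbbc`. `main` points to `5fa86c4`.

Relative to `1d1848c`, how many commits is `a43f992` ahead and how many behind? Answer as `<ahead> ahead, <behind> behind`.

1 ahead, 1 behind

Reachable from a43f992: {8c81e88, a43f992}.
Reachable from 1d1848c: {1d1848c, 8c81e88}.
Only in a43f992's history (ahead): {a43f992} — 1.
Only in 1d1848c's history (behind): {1d1848c} — 1.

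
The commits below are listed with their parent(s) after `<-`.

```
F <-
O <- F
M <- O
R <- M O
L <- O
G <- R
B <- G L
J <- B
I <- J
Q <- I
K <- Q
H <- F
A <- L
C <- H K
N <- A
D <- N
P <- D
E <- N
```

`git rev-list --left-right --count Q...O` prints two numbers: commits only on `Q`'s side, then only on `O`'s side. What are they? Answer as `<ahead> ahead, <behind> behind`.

Reachable from Q: {B, F, G, I, J, L, M, O, Q, R}.
Reachable from O: {F, O}.
Only in Q's history (ahead): {B, G, I, J, L, M, Q, R} — 8.
Only in O's history (behind): {} — 0.

8 ahead, 0 behind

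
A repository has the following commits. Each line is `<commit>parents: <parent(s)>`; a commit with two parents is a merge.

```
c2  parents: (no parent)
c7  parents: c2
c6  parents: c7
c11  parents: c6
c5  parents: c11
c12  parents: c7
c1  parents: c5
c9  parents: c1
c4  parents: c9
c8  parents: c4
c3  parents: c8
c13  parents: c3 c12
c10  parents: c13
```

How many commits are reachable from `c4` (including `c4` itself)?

Walking parent pointers from c4: reachable set = {c1, c11, c2, c4, c5, c6, c7, c9}.
That is 8 commits.

8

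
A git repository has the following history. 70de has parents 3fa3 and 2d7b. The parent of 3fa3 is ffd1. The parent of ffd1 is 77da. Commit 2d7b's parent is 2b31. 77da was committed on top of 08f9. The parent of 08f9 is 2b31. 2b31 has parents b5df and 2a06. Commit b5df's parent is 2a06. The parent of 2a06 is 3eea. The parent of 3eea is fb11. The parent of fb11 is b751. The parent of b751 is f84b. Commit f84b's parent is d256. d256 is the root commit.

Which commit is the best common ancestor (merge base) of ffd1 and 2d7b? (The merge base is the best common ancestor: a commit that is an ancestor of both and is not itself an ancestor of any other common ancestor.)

Ancestors of ffd1: {08f9, 2a06, 2b31, 3eea, 77da, b5df, b751, d256, f84b, fb11, ffd1}.
Ancestors of 2d7b: {2a06, 2b31, 2d7b, 3eea, b5df, b751, d256, f84b, fb11}.
Common ancestors: {2a06, 2b31, 3eea, b5df, b751, d256, f84b, fb11}.
Among these, 2b31 is not an ancestor of any other common ancestor — it is the merge base.

2b31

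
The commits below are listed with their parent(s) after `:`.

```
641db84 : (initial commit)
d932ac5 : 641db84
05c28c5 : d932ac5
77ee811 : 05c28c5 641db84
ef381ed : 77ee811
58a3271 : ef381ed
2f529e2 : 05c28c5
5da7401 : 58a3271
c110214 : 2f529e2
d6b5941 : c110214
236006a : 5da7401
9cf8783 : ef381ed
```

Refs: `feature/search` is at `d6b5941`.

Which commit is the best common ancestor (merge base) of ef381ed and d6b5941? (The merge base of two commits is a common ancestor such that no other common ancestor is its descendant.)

05c28c5

Ancestors of ef381ed: {05c28c5, 641db84, 77ee811, d932ac5, ef381ed}.
Ancestors of d6b5941: {05c28c5, 2f529e2, 641db84, c110214, d6b5941, d932ac5}.
Common ancestors: {05c28c5, 641db84, d932ac5}.
Among these, 05c28c5 is not an ancestor of any other common ancestor — it is the merge base.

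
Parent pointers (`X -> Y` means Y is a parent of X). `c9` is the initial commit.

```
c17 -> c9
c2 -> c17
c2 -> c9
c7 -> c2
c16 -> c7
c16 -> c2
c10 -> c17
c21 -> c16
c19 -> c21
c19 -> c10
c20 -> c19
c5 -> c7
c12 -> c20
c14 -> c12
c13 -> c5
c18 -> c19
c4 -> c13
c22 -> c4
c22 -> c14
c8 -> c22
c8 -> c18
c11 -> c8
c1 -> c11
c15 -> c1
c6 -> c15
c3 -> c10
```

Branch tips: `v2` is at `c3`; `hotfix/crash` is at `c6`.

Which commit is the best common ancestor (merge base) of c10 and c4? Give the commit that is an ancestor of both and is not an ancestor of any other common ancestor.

c17

Ancestors of c10: {c10, c17, c9}.
Ancestors of c4: {c13, c17, c2, c4, c5, c7, c9}.
Common ancestors: {c17, c9}.
Among these, c17 is not an ancestor of any other common ancestor — it is the merge base.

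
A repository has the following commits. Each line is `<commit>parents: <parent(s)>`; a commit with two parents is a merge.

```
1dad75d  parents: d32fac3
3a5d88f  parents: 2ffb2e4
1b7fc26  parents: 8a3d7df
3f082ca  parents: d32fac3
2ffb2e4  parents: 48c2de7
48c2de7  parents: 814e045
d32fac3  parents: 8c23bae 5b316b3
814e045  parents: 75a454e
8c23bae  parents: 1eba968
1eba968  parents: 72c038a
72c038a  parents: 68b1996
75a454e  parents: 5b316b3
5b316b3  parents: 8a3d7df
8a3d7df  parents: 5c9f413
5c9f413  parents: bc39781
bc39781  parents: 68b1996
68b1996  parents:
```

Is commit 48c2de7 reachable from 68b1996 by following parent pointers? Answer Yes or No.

No

Ancestors of 68b1996: {68b1996}.
48c2de7 is not in that set, so it is not an ancestor of 68b1996.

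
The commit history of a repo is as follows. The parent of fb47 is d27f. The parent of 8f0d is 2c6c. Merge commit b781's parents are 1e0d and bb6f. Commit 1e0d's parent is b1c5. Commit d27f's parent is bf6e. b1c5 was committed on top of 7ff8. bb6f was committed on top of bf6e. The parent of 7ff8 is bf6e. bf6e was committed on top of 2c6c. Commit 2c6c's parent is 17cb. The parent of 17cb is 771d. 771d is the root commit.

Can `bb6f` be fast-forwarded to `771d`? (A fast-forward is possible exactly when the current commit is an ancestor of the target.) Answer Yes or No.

A fast-forward from bb6f to 771d is possible iff bb6f is an ancestor of 771d.
Ancestors of 771d: {771d}.
bb6f is not among them, so fast-forward is not possible.

No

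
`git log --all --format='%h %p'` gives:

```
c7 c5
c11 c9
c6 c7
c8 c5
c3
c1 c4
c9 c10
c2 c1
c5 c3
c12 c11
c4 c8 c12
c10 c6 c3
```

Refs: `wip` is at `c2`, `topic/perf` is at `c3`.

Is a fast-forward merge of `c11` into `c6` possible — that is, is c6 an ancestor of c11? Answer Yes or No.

A fast-forward from c6 to c11 is possible iff c6 is an ancestor of c11.
Ancestors of c11: {c10, c11, c3, c5, c6, c7, c9}.
c6 is among them, so fast-forward is possible.

Yes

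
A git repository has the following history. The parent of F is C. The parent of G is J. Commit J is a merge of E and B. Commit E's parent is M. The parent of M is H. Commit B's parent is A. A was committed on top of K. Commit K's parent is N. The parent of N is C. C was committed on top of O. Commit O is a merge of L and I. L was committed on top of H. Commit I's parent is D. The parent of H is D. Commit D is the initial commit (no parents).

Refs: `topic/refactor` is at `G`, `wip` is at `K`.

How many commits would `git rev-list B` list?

10

Walking parent pointers from B: reachable set = {A, B, C, D, H, I, K, L, N, O}.
That is 10 commits.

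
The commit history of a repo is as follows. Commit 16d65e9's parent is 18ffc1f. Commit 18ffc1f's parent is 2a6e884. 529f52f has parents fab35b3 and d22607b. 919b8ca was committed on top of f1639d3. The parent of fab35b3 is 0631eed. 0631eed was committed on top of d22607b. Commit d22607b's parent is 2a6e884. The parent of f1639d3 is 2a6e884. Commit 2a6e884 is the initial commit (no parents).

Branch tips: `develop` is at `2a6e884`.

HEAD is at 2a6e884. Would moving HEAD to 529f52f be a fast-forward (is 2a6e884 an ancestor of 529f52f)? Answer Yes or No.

A fast-forward from 2a6e884 to 529f52f is possible iff 2a6e884 is an ancestor of 529f52f.
Ancestors of 529f52f: {0631eed, 2a6e884, 529f52f, d22607b, fab35b3}.
2a6e884 is among them, so fast-forward is possible.

Yes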